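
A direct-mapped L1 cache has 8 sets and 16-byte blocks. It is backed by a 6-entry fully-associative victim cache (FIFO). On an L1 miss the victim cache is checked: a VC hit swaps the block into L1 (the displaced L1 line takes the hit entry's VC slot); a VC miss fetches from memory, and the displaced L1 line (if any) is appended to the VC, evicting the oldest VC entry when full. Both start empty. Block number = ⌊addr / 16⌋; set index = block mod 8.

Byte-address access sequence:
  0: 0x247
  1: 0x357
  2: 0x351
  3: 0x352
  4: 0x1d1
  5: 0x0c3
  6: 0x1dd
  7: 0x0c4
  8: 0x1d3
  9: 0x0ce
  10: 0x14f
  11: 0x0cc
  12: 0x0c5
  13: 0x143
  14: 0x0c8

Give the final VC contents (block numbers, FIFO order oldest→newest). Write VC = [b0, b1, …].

  [0] addr=0x247 blk=36 s=4: MISS | VC []
  [1] addr=0x357 blk=53 s=5: MISS | VC []
  [2] addr=0x351 blk=53 s=5: L1-HIT | VC []
  [3] addr=0x352 blk=53 s=5: L1-HIT | VC []
  [4] addr=0x1d1 blk=29 s=5: MISS | VC [53]
  [5] addr=0xc3 blk=12 s=4: MISS | VC [53, 36]
  [6] addr=0x1dd blk=29 s=5: L1-HIT | VC [53, 36]
  [7] addr=0xc4 blk=12 s=4: L1-HIT | VC [53, 36]
  [8] addr=0x1d3 blk=29 s=5: L1-HIT | VC [53, 36]
  [9] addr=0xce blk=12 s=4: L1-HIT | VC [53, 36]
  [10] addr=0x14f blk=20 s=4: MISS | VC [53, 36, 12]
  [11] addr=0xcc blk=12 s=4: VC-HIT | VC [53, 36, 20]
  [12] addr=0xc5 blk=12 s=4: L1-HIT | VC [53, 36, 20]
  [13] addr=0x143 blk=20 s=4: VC-HIT | VC [53, 36, 12]
  [14] addr=0xc8 blk=12 s=4: VC-HIT | VC [53, 36, 20]

VC = [53, 36, 20]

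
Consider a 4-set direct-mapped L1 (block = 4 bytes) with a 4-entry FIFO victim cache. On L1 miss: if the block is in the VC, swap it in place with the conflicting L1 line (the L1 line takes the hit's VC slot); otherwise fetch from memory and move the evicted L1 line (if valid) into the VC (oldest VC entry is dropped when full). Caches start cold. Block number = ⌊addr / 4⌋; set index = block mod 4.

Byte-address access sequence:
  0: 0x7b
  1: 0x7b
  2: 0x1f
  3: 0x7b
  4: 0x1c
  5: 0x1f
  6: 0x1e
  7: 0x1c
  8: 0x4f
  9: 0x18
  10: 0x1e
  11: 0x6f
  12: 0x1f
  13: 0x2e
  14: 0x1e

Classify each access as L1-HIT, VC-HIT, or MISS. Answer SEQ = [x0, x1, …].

0: 0x7b (blk 30, set 2) → MISS  vc=[]
1: 0x7b (blk 30, set 2) → L1-HIT  vc=[]
2: 0x1f (blk 7, set 3) → MISS  vc=[]
3: 0x7b (blk 30, set 2) → L1-HIT  vc=[]
4: 0x1c (blk 7, set 3) → L1-HIT  vc=[]
5: 0x1f (blk 7, set 3) → L1-HIT  vc=[]
6: 0x1e (blk 7, set 3) → L1-HIT  vc=[]
7: 0x1c (blk 7, set 3) → L1-HIT  vc=[]
8: 0x4f (blk 19, set 3) → MISS  vc=[7]
9: 0x18 (blk 6, set 2) → MISS  vc=[7, 30]
10: 0x1e (blk 7, set 3) → VC-HIT  vc=[19, 30]
11: 0x6f (blk 27, set 3) → MISS  vc=[19, 30, 7]
12: 0x1f (blk 7, set 3) → VC-HIT  vc=[19, 30, 27]
13: 0x2e (blk 11, set 3) → MISS  vc=[19, 30, 27, 7]
14: 0x1e (blk 7, set 3) → VC-HIT  vc=[19, 30, 27, 11]

SEQ = [MISS, L1-HIT, MISS, L1-HIT, L1-HIT, L1-HIT, L1-HIT, L1-HIT, MISS, MISS, VC-HIT, MISS, VC-HIT, MISS, VC-HIT]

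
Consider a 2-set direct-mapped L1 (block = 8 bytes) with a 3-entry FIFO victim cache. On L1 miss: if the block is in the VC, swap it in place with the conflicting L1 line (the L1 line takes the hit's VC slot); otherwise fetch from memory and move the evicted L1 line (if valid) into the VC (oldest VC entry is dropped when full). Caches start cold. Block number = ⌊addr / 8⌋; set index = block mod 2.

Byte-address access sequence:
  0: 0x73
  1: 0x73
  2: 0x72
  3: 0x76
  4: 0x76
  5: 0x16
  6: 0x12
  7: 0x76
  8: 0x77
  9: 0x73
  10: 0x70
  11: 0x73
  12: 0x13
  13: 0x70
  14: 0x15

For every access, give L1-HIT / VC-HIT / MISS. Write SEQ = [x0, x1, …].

#0 0x73→b14/s0 MISS; vc=[]
#1 0x73→b14/s0 L1-HIT; vc=[]
#2 0x72→b14/s0 L1-HIT; vc=[]
#3 0x76→b14/s0 L1-HIT; vc=[]
#4 0x76→b14/s0 L1-HIT; vc=[]
#5 0x16→b2/s0 MISS; vc=[14]
#6 0x12→b2/s0 L1-HIT; vc=[14]
#7 0x76→b14/s0 VC-HIT; vc=[2]
#8 0x77→b14/s0 L1-HIT; vc=[2]
#9 0x73→b14/s0 L1-HIT; vc=[2]
#10 0x70→b14/s0 L1-HIT; vc=[2]
#11 0x73→b14/s0 L1-HIT; vc=[2]
#12 0x13→b2/s0 VC-HIT; vc=[14]
#13 0x70→b14/s0 VC-HIT; vc=[2]
#14 0x15→b2/s0 VC-HIT; vc=[14]

SEQ = [MISS, L1-HIT, L1-HIT, L1-HIT, L1-HIT, MISS, L1-HIT, VC-HIT, L1-HIT, L1-HIT, L1-HIT, L1-HIT, VC-HIT, VC-HIT, VC-HIT]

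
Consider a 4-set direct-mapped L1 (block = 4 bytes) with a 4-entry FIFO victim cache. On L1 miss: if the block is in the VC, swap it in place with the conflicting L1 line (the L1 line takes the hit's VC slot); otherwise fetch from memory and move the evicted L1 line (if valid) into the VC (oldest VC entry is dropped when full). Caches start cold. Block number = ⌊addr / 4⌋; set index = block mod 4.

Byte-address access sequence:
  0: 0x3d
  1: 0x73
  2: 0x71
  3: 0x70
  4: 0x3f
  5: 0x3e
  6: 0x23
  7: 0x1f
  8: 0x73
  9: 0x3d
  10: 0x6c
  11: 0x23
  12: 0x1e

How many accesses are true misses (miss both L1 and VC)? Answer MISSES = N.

0: 0x3d (blk 15, set 3) → MISS  vc=[]
1: 0x73 (blk 28, set 0) → MISS  vc=[]
2: 0x71 (blk 28, set 0) → L1-HIT  vc=[]
3: 0x70 (blk 28, set 0) → L1-HIT  vc=[]
4: 0x3f (blk 15, set 3) → L1-HIT  vc=[]
5: 0x3e (blk 15, set 3) → L1-HIT  vc=[]
6: 0x23 (blk 8, set 0) → MISS  vc=[28]
7: 0x1f (blk 7, set 3) → MISS  vc=[28, 15]
8: 0x73 (blk 28, set 0) → VC-HIT  vc=[8, 15]
9: 0x3d (blk 15, set 3) → VC-HIT  vc=[8, 7]
10: 0x6c (blk 27, set 3) → MISS  vc=[8, 7, 15]
11: 0x23 (blk 8, set 0) → VC-HIT  vc=[28, 7, 15]
12: 0x1e (blk 7, set 3) → VC-HIT  vc=[28, 27, 15]

MISSES = 5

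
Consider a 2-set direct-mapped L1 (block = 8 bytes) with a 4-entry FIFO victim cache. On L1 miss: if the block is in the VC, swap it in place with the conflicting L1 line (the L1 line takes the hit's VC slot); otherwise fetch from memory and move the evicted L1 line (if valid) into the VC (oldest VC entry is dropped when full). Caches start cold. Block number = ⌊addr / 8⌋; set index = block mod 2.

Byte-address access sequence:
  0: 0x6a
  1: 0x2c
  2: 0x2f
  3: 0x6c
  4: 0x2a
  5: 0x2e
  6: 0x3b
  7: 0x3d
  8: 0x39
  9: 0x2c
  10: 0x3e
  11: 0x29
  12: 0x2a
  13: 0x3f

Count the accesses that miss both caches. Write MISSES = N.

  [0] addr=0x6a blk=13 s=1: MISS | VC []
  [1] addr=0x2c blk=5 s=1: MISS | VC [13]
  [2] addr=0x2f blk=5 s=1: L1-HIT | VC [13]
  [3] addr=0x6c blk=13 s=1: VC-HIT | VC [5]
  [4] addr=0x2a blk=5 s=1: VC-HIT | VC [13]
  [5] addr=0x2e blk=5 s=1: L1-HIT | VC [13]
  [6] addr=0x3b blk=7 s=1: MISS | VC [13, 5]
  [7] addr=0x3d blk=7 s=1: L1-HIT | VC [13, 5]
  [8] addr=0x39 blk=7 s=1: L1-HIT | VC [13, 5]
  [9] addr=0x2c blk=5 s=1: VC-HIT | VC [13, 7]
  [10] addr=0x3e blk=7 s=1: VC-HIT | VC [13, 5]
  [11] addr=0x29 blk=5 s=1: VC-HIT | VC [13, 7]
  [12] addr=0x2a blk=5 s=1: L1-HIT | VC [13, 7]
  [13] addr=0x3f blk=7 s=1: VC-HIT | VC [13, 5]

MISSES = 3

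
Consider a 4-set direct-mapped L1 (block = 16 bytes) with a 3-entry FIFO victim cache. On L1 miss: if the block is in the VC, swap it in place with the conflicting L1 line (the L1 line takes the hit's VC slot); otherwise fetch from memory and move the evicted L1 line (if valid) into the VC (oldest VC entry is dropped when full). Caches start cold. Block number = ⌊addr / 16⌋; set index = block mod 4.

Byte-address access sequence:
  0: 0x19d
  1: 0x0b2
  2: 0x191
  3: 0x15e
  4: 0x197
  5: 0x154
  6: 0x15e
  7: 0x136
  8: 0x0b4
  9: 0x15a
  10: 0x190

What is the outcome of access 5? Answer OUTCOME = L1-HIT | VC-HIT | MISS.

OUTCOME = VC-HIT

0: 0x19d (blk 25, set 1) → MISS  vc=[]
1: 0xb2 (blk 11, set 3) → MISS  vc=[]
2: 0x191 (blk 25, set 1) → L1-HIT  vc=[]
3: 0x15e (blk 21, set 1) → MISS  vc=[25]
4: 0x197 (blk 25, set 1) → VC-HIT  vc=[21]
5: 0x154 (blk 21, set 1) → VC-HIT  vc=[25]
6: 0x15e (blk 21, set 1) → L1-HIT  vc=[25]
7: 0x136 (blk 19, set 3) → MISS  vc=[25, 11]
8: 0xb4 (blk 11, set 3) → VC-HIT  vc=[25, 19]
9: 0x15a (blk 21, set 1) → L1-HIT  vc=[25, 19]
10: 0x190 (blk 25, set 1) → VC-HIT  vc=[21, 19]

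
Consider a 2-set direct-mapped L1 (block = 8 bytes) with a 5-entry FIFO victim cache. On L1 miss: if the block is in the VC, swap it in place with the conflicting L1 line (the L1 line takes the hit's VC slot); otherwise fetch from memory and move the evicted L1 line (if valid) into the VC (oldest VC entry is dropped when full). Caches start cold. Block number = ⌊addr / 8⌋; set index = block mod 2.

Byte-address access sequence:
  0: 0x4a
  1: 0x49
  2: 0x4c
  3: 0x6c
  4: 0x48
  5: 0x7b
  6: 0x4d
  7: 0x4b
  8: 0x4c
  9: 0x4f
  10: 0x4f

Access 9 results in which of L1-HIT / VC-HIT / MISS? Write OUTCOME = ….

  [0] addr=0x4a blk=9 s=1: MISS | VC []
  [1] addr=0x49 blk=9 s=1: L1-HIT | VC []
  [2] addr=0x4c blk=9 s=1: L1-HIT | VC []
  [3] addr=0x6c blk=13 s=1: MISS | VC [9]
  [4] addr=0x48 blk=9 s=1: VC-HIT | VC [13]
  [5] addr=0x7b blk=15 s=1: MISS | VC [13, 9]
  [6] addr=0x4d blk=9 s=1: VC-HIT | VC [13, 15]
  [7] addr=0x4b blk=9 s=1: L1-HIT | VC [13, 15]
  [8] addr=0x4c blk=9 s=1: L1-HIT | VC [13, 15]
  [9] addr=0x4f blk=9 s=1: L1-HIT | VC [13, 15]
  [10] addr=0x4f blk=9 s=1: L1-HIT | VC [13, 15]

OUTCOME = L1-HIT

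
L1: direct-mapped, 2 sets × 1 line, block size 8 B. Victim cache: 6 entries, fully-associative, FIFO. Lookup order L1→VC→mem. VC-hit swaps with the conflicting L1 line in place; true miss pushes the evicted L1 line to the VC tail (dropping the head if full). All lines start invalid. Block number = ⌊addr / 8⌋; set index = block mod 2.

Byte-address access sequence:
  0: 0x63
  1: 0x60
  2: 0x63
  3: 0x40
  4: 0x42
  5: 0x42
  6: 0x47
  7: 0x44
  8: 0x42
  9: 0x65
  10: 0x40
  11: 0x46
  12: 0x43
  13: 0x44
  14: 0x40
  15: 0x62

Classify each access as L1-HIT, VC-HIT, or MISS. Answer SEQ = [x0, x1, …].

#0 0x63→b12/s0 MISS; vc=[]
#1 0x60→b12/s0 L1-HIT; vc=[]
#2 0x63→b12/s0 L1-HIT; vc=[]
#3 0x40→b8/s0 MISS; vc=[12]
#4 0x42→b8/s0 L1-HIT; vc=[12]
#5 0x42→b8/s0 L1-HIT; vc=[12]
#6 0x47→b8/s0 L1-HIT; vc=[12]
#7 0x44→b8/s0 L1-HIT; vc=[12]
#8 0x42→b8/s0 L1-HIT; vc=[12]
#9 0x65→b12/s0 VC-HIT; vc=[8]
#10 0x40→b8/s0 VC-HIT; vc=[12]
#11 0x46→b8/s0 L1-HIT; vc=[12]
#12 0x43→b8/s0 L1-HIT; vc=[12]
#13 0x44→b8/s0 L1-HIT; vc=[12]
#14 0x40→b8/s0 L1-HIT; vc=[12]
#15 0x62→b12/s0 VC-HIT; vc=[8]

SEQ = [MISS, L1-HIT, L1-HIT, MISS, L1-HIT, L1-HIT, L1-HIT, L1-HIT, L1-HIT, VC-HIT, VC-HIT, L1-HIT, L1-HIT, L1-HIT, L1-HIT, VC-HIT]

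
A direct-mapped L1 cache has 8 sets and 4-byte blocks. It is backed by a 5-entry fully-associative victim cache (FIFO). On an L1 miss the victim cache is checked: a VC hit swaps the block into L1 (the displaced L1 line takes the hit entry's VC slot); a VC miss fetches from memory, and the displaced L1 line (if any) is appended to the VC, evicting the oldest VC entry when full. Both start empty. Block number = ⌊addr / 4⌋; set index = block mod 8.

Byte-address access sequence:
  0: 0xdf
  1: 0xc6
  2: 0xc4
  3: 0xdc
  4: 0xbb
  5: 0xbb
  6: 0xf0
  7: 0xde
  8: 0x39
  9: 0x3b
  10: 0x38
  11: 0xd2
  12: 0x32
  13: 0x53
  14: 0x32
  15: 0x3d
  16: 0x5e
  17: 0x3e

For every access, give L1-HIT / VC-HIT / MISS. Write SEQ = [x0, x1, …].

#0 0xdf→b55/s7 MISS; vc=[]
#1 0xc6→b49/s1 MISS; vc=[]
#2 0xc4→b49/s1 L1-HIT; vc=[]
#3 0xdc→b55/s7 L1-HIT; vc=[]
#4 0xbb→b46/s6 MISS; vc=[]
#5 0xbb→b46/s6 L1-HIT; vc=[]
#6 0xf0→b60/s4 MISS; vc=[]
#7 0xde→b55/s7 L1-HIT; vc=[]
#8 0x39→b14/s6 MISS; vc=[46]
#9 0x3b→b14/s6 L1-HIT; vc=[46]
#10 0x38→b14/s6 L1-HIT; vc=[46]
#11 0xd2→b52/s4 MISS; vc=[46,60]
#12 0x32→b12/s4 MISS; vc=[46,60,52]
#13 0x53→b20/s4 MISS; vc=[46,60,52,12]
#14 0x32→b12/s4 VC-HIT; vc=[46,60,52,20]
#15 0x3d→b15/s7 MISS; vc=[46,60,52,20,55]
#16 0x5e→b23/s7 MISS; vc=[60,52,20,55,15]
#17 0x3e→b15/s7 VC-HIT; vc=[60,52,20,55,23]

SEQ = [MISS, MISS, L1-HIT, L1-HIT, MISS, L1-HIT, MISS, L1-HIT, MISS, L1-HIT, L1-HIT, MISS, MISS, MISS, VC-HIT, MISS, MISS, VC-HIT]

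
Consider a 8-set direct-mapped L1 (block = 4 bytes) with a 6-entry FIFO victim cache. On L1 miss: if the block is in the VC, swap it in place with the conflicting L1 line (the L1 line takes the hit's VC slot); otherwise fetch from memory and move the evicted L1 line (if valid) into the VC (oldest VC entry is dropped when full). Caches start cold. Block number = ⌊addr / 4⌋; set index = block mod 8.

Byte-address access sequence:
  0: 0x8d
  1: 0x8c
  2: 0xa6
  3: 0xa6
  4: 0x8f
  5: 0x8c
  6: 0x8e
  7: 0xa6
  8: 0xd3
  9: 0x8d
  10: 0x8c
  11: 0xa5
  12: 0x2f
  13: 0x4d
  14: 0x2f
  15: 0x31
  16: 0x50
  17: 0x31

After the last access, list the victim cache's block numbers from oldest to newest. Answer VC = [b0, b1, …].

0: 0x8d (blk 35, set 3) → MISS  vc=[]
1: 0x8c (blk 35, set 3) → L1-HIT  vc=[]
2: 0xa6 (blk 41, set 1) → MISS  vc=[]
3: 0xa6 (blk 41, set 1) → L1-HIT  vc=[]
4: 0x8f (blk 35, set 3) → L1-HIT  vc=[]
5: 0x8c (blk 35, set 3) → L1-HIT  vc=[]
6: 0x8e (blk 35, set 3) → L1-HIT  vc=[]
7: 0xa6 (blk 41, set 1) → L1-HIT  vc=[]
8: 0xd3 (blk 52, set 4) → MISS  vc=[]
9: 0x8d (blk 35, set 3) → L1-HIT  vc=[]
10: 0x8c (blk 35, set 3) → L1-HIT  vc=[]
11: 0xa5 (blk 41, set 1) → L1-HIT  vc=[]
12: 0x2f (blk 11, set 3) → MISS  vc=[35]
13: 0x4d (blk 19, set 3) → MISS  vc=[35, 11]
14: 0x2f (blk 11, set 3) → VC-HIT  vc=[35, 19]
15: 0x31 (blk 12, set 4) → MISS  vc=[35, 19, 52]
16: 0x50 (blk 20, set 4) → MISS  vc=[35, 19, 52, 12]
17: 0x31 (blk 12, set 4) → VC-HIT  vc=[35, 19, 52, 20]

VC = [35, 19, 52, 20]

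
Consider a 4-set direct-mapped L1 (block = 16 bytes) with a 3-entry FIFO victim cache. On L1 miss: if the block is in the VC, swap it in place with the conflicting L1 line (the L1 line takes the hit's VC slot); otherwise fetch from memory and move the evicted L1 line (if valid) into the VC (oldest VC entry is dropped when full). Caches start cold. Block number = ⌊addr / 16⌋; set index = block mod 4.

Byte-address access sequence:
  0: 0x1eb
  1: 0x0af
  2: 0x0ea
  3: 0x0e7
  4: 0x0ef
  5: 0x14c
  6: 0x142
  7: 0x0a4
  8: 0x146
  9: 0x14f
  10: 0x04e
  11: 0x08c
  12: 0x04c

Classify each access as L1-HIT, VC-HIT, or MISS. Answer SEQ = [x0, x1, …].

#0 0x1eb→b30/s2 MISS; vc=[]
#1 0xaf→b10/s2 MISS; vc=[30]
#2 0xea→b14/s2 MISS; vc=[30,10]
#3 0xe7→b14/s2 L1-HIT; vc=[30,10]
#4 0xef→b14/s2 L1-HIT; vc=[30,10]
#5 0x14c→b20/s0 MISS; vc=[30,10]
#6 0x142→b20/s0 L1-HIT; vc=[30,10]
#7 0xa4→b10/s2 VC-HIT; vc=[30,14]
#8 0x146→b20/s0 L1-HIT; vc=[30,14]
#9 0x14f→b20/s0 L1-HIT; vc=[30,14]
#10 0x4e→b4/s0 MISS; vc=[30,14,20]
#11 0x8c→b8/s0 MISS; vc=[14,20,4]
#12 0x4c→b4/s0 VC-HIT; vc=[14,20,8]

SEQ = [MISS, MISS, MISS, L1-HIT, L1-HIT, MISS, L1-HIT, VC-HIT, L1-HIT, L1-HIT, MISS, MISS, VC-HIT]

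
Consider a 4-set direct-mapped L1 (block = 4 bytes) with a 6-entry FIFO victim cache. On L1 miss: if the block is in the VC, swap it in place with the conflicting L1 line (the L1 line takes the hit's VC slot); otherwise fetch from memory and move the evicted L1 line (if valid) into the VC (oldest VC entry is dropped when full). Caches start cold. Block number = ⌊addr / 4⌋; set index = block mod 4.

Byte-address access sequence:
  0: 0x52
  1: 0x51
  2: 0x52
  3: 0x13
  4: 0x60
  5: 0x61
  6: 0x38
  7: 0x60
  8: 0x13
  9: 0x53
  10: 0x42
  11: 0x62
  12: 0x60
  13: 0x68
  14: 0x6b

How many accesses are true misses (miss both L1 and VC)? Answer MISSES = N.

MISSES = 6

0: 0x52 (blk 20, set 0) → MISS  vc=[]
1: 0x51 (blk 20, set 0) → L1-HIT  vc=[]
2: 0x52 (blk 20, set 0) → L1-HIT  vc=[]
3: 0x13 (blk 4, set 0) → MISS  vc=[20]
4: 0x60 (blk 24, set 0) → MISS  vc=[20, 4]
5: 0x61 (blk 24, set 0) → L1-HIT  vc=[20, 4]
6: 0x38 (blk 14, set 2) → MISS  vc=[20, 4]
7: 0x60 (blk 24, set 0) → L1-HIT  vc=[20, 4]
8: 0x13 (blk 4, set 0) → VC-HIT  vc=[20, 24]
9: 0x53 (blk 20, set 0) → VC-HIT  vc=[4, 24]
10: 0x42 (blk 16, set 0) → MISS  vc=[4, 24, 20]
11: 0x62 (blk 24, set 0) → VC-HIT  vc=[4, 16, 20]
12: 0x60 (blk 24, set 0) → L1-HIT  vc=[4, 16, 20]
13: 0x68 (blk 26, set 2) → MISS  vc=[4, 16, 20, 14]
14: 0x6b (blk 26, set 2) → L1-HIT  vc=[4, 16, 20, 14]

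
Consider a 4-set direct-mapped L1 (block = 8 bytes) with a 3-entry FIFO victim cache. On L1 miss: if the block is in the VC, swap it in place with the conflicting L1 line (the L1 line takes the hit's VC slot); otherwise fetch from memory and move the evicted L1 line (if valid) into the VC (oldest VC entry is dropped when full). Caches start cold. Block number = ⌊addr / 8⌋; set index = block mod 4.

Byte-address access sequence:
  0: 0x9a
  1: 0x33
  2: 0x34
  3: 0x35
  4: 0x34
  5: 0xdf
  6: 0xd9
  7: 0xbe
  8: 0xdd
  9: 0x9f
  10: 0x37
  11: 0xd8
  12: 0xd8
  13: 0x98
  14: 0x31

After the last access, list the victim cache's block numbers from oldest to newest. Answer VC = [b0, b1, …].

VC = [27, 23]

  [0] addr=0x9a blk=19 s=3: MISS | VC []
  [1] addr=0x33 blk=6 s=2: MISS | VC []
  [2] addr=0x34 blk=6 s=2: L1-HIT | VC []
  [3] addr=0x35 blk=6 s=2: L1-HIT | VC []
  [4] addr=0x34 blk=6 s=2: L1-HIT | VC []
  [5] addr=0xdf blk=27 s=3: MISS | VC [19]
  [6] addr=0xd9 blk=27 s=3: L1-HIT | VC [19]
  [7] addr=0xbe blk=23 s=3: MISS | VC [19, 27]
  [8] addr=0xdd blk=27 s=3: VC-HIT | VC [19, 23]
  [9] addr=0x9f blk=19 s=3: VC-HIT | VC [27, 23]
  [10] addr=0x37 blk=6 s=2: L1-HIT | VC [27, 23]
  [11] addr=0xd8 blk=27 s=3: VC-HIT | VC [19, 23]
  [12] addr=0xd8 blk=27 s=3: L1-HIT | VC [19, 23]
  [13] addr=0x98 blk=19 s=3: VC-HIT | VC [27, 23]
  [14] addr=0x31 blk=6 s=2: L1-HIT | VC [27, 23]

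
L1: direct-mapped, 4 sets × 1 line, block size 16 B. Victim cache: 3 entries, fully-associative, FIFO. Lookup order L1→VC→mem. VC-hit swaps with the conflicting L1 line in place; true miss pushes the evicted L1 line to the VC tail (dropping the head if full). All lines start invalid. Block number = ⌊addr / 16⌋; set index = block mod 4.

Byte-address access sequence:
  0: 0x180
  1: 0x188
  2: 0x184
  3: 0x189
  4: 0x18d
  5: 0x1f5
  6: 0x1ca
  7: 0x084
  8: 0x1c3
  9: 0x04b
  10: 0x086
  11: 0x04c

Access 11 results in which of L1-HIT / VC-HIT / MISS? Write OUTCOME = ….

OUTCOME = VC-HIT

0: 0x180 (blk 24, set 0) → MISS  vc=[]
1: 0x188 (blk 24, set 0) → L1-HIT  vc=[]
2: 0x184 (blk 24, set 0) → L1-HIT  vc=[]
3: 0x189 (blk 24, set 0) → L1-HIT  vc=[]
4: 0x18d (blk 24, set 0) → L1-HIT  vc=[]
5: 0x1f5 (blk 31, set 3) → MISS  vc=[]
6: 0x1ca (blk 28, set 0) → MISS  vc=[24]
7: 0x84 (blk 8, set 0) → MISS  vc=[24, 28]
8: 0x1c3 (blk 28, set 0) → VC-HIT  vc=[24, 8]
9: 0x4b (blk 4, set 0) → MISS  vc=[24, 8, 28]
10: 0x86 (blk 8, set 0) → VC-HIT  vc=[24, 4, 28]
11: 0x4c (blk 4, set 0) → VC-HIT  vc=[24, 8, 28]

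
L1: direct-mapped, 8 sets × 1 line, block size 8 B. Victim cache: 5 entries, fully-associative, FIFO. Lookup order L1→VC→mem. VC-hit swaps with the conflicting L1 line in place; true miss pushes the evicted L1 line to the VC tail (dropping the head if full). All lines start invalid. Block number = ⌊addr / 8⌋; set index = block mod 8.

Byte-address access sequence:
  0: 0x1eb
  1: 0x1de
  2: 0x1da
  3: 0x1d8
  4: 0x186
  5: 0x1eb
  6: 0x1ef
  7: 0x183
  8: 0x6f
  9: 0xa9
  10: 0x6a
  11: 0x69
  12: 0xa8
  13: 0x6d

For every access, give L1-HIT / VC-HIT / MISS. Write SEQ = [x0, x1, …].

SEQ = [MISS, MISS, L1-HIT, L1-HIT, MISS, L1-HIT, L1-HIT, L1-HIT, MISS, MISS, VC-HIT, L1-HIT, VC-HIT, VC-HIT]

0: 0x1eb (blk 61, set 5) → MISS  vc=[]
1: 0x1de (blk 59, set 3) → MISS  vc=[]
2: 0x1da (blk 59, set 3) → L1-HIT  vc=[]
3: 0x1d8 (blk 59, set 3) → L1-HIT  vc=[]
4: 0x186 (blk 48, set 0) → MISS  vc=[]
5: 0x1eb (blk 61, set 5) → L1-HIT  vc=[]
6: 0x1ef (blk 61, set 5) → L1-HIT  vc=[]
7: 0x183 (blk 48, set 0) → L1-HIT  vc=[]
8: 0x6f (blk 13, set 5) → MISS  vc=[61]
9: 0xa9 (blk 21, set 5) → MISS  vc=[61, 13]
10: 0x6a (blk 13, set 5) → VC-HIT  vc=[61, 21]
11: 0x69 (blk 13, set 5) → L1-HIT  vc=[61, 21]
12: 0xa8 (blk 21, set 5) → VC-HIT  vc=[61, 13]
13: 0x6d (blk 13, set 5) → VC-HIT  vc=[61, 21]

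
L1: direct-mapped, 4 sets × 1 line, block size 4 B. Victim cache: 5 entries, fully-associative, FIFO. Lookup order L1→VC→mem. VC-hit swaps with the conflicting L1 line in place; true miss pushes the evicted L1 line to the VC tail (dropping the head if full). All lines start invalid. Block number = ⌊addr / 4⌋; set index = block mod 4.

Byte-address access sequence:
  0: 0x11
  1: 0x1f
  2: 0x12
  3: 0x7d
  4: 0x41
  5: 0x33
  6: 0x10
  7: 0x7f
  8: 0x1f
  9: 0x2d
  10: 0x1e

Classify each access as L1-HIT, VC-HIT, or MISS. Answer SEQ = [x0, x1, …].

#0 0x11→b4/s0 MISS; vc=[]
#1 0x1f→b7/s3 MISS; vc=[]
#2 0x12→b4/s0 L1-HIT; vc=[]
#3 0x7d→b31/s3 MISS; vc=[7]
#4 0x41→b16/s0 MISS; vc=[7,4]
#5 0x33→b12/s0 MISS; vc=[7,4,16]
#6 0x10→b4/s0 VC-HIT; vc=[7,12,16]
#7 0x7f→b31/s3 L1-HIT; vc=[7,12,16]
#8 0x1f→b7/s3 VC-HIT; vc=[31,12,16]
#9 0x2d→b11/s3 MISS; vc=[31,12,16,7]
#10 0x1e→b7/s3 VC-HIT; vc=[31,12,16,11]

SEQ = [MISS, MISS, L1-HIT, MISS, MISS, MISS, VC-HIT, L1-HIT, VC-HIT, MISS, VC-HIT]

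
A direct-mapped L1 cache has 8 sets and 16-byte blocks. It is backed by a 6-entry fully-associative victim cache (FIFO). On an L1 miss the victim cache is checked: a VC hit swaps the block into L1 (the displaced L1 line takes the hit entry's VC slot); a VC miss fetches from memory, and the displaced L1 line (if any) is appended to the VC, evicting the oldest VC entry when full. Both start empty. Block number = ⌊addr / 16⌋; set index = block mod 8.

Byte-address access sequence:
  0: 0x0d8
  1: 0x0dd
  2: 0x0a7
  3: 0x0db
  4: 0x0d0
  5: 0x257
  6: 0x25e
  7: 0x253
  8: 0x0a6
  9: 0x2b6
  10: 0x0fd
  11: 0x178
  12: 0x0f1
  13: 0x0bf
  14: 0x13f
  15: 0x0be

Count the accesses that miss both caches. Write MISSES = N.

MISSES = 8

#0 0xd8→b13/s5 MISS; vc=[]
#1 0xdd→b13/s5 L1-HIT; vc=[]
#2 0xa7→b10/s2 MISS; vc=[]
#3 0xdb→b13/s5 L1-HIT; vc=[]
#4 0xd0→b13/s5 L1-HIT; vc=[]
#5 0x257→b37/s5 MISS; vc=[13]
#6 0x25e→b37/s5 L1-HIT; vc=[13]
#7 0x253→b37/s5 L1-HIT; vc=[13]
#8 0xa6→b10/s2 L1-HIT; vc=[13]
#9 0x2b6→b43/s3 MISS; vc=[13]
#10 0xfd→b15/s7 MISS; vc=[13]
#11 0x178→b23/s7 MISS; vc=[13,15]
#12 0xf1→b15/s7 VC-HIT; vc=[13,23]
#13 0xbf→b11/s3 MISS; vc=[13,23,43]
#14 0x13f→b19/s3 MISS; vc=[13,23,43,11]
#15 0xbe→b11/s3 VC-HIT; vc=[13,23,43,19]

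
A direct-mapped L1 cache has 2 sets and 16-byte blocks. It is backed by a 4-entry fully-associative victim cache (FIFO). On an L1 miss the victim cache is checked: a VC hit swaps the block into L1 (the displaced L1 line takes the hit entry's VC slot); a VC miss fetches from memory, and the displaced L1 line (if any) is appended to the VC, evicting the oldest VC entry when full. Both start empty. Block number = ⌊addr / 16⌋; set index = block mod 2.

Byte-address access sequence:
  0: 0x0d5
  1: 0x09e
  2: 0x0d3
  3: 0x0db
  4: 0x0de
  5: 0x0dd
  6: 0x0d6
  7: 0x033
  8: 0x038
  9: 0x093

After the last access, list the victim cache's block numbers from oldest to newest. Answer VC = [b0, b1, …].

VC = [3, 13]

  [0] addr=0xd5 blk=13 s=1: MISS | VC []
  [1] addr=0x9e blk=9 s=1: MISS | VC [13]
  [2] addr=0xd3 blk=13 s=1: VC-HIT | VC [9]
  [3] addr=0xdb blk=13 s=1: L1-HIT | VC [9]
  [4] addr=0xde blk=13 s=1: L1-HIT | VC [9]
  [5] addr=0xdd blk=13 s=1: L1-HIT | VC [9]
  [6] addr=0xd6 blk=13 s=1: L1-HIT | VC [9]
  [7] addr=0x33 blk=3 s=1: MISS | VC [9, 13]
  [8] addr=0x38 blk=3 s=1: L1-HIT | VC [9, 13]
  [9] addr=0x93 blk=9 s=1: VC-HIT | VC [3, 13]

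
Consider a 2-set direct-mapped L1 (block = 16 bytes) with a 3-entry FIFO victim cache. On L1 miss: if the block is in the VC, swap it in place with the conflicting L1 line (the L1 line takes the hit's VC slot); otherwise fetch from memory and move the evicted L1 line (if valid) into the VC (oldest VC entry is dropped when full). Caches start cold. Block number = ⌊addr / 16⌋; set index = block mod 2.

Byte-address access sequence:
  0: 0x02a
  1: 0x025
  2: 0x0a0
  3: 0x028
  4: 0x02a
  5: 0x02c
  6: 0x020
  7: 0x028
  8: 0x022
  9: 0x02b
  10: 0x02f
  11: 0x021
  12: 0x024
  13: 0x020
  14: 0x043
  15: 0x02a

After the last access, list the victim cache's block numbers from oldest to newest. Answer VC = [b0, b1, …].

VC = [10, 4]

#0 0x2a→b2/s0 MISS; vc=[]
#1 0x25→b2/s0 L1-HIT; vc=[]
#2 0xa0→b10/s0 MISS; vc=[2]
#3 0x28→b2/s0 VC-HIT; vc=[10]
#4 0x2a→b2/s0 L1-HIT; vc=[10]
#5 0x2c→b2/s0 L1-HIT; vc=[10]
#6 0x20→b2/s0 L1-HIT; vc=[10]
#7 0x28→b2/s0 L1-HIT; vc=[10]
#8 0x22→b2/s0 L1-HIT; vc=[10]
#9 0x2b→b2/s0 L1-HIT; vc=[10]
#10 0x2f→b2/s0 L1-HIT; vc=[10]
#11 0x21→b2/s0 L1-HIT; vc=[10]
#12 0x24→b2/s0 L1-HIT; vc=[10]
#13 0x20→b2/s0 L1-HIT; vc=[10]
#14 0x43→b4/s0 MISS; vc=[10,2]
#15 0x2a→b2/s0 VC-HIT; vc=[10,4]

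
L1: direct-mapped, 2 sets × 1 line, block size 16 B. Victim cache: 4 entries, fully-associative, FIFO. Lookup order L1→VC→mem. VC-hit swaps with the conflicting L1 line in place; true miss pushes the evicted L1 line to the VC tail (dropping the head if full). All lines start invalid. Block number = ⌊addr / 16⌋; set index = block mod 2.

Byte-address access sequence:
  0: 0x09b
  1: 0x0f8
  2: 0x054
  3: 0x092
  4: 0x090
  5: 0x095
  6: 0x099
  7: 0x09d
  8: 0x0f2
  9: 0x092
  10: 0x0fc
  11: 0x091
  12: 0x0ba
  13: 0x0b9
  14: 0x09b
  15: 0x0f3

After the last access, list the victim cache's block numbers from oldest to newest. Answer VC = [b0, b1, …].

VC = [5, 9, 11]

0: 0x9b (blk 9, set 1) → MISS  vc=[]
1: 0xf8 (blk 15, set 1) → MISS  vc=[9]
2: 0x54 (blk 5, set 1) → MISS  vc=[9, 15]
3: 0x92 (blk 9, set 1) → VC-HIT  vc=[5, 15]
4: 0x90 (blk 9, set 1) → L1-HIT  vc=[5, 15]
5: 0x95 (blk 9, set 1) → L1-HIT  vc=[5, 15]
6: 0x99 (blk 9, set 1) → L1-HIT  vc=[5, 15]
7: 0x9d (blk 9, set 1) → L1-HIT  vc=[5, 15]
8: 0xf2 (blk 15, set 1) → VC-HIT  vc=[5, 9]
9: 0x92 (blk 9, set 1) → VC-HIT  vc=[5, 15]
10: 0xfc (blk 15, set 1) → VC-HIT  vc=[5, 9]
11: 0x91 (blk 9, set 1) → VC-HIT  vc=[5, 15]
12: 0xba (blk 11, set 1) → MISS  vc=[5, 15, 9]
13: 0xb9 (blk 11, set 1) → L1-HIT  vc=[5, 15, 9]
14: 0x9b (blk 9, set 1) → VC-HIT  vc=[5, 15, 11]
15: 0xf3 (blk 15, set 1) → VC-HIT  vc=[5, 9, 11]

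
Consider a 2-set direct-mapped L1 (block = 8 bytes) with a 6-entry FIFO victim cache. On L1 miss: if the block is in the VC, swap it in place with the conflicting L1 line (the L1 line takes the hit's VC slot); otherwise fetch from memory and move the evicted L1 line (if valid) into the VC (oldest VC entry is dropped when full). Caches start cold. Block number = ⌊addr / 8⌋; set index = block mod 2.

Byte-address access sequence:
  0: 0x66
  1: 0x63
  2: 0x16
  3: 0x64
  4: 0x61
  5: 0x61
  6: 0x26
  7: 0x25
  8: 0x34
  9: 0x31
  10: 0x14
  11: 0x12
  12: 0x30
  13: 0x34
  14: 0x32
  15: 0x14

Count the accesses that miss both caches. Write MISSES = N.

MISSES = 4

#0 0x66→b12/s0 MISS; vc=[]
#1 0x63→b12/s0 L1-HIT; vc=[]
#2 0x16→b2/s0 MISS; vc=[12]
#3 0x64→b12/s0 VC-HIT; vc=[2]
#4 0x61→b12/s0 L1-HIT; vc=[2]
#5 0x61→b12/s0 L1-HIT; vc=[2]
#6 0x26→b4/s0 MISS; vc=[2,12]
#7 0x25→b4/s0 L1-HIT; vc=[2,12]
#8 0x34→b6/s0 MISS; vc=[2,12,4]
#9 0x31→b6/s0 L1-HIT; vc=[2,12,4]
#10 0x14→b2/s0 VC-HIT; vc=[6,12,4]
#11 0x12→b2/s0 L1-HIT; vc=[6,12,4]
#12 0x30→b6/s0 VC-HIT; vc=[2,12,4]
#13 0x34→b6/s0 L1-HIT; vc=[2,12,4]
#14 0x32→b6/s0 L1-HIT; vc=[2,12,4]
#15 0x14→b2/s0 VC-HIT; vc=[6,12,4]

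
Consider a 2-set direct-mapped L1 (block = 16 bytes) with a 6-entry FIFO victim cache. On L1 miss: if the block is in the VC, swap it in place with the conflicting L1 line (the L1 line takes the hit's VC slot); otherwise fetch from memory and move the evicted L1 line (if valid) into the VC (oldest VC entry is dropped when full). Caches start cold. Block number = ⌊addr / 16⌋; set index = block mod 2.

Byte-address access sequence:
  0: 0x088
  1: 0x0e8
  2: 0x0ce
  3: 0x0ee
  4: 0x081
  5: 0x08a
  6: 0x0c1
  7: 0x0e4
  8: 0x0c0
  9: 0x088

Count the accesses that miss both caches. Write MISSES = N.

MISSES = 3

0: 0x88 (blk 8, set 0) → MISS  vc=[]
1: 0xe8 (blk 14, set 0) → MISS  vc=[8]
2: 0xce (blk 12, set 0) → MISS  vc=[8, 14]
3: 0xee (blk 14, set 0) → VC-HIT  vc=[8, 12]
4: 0x81 (blk 8, set 0) → VC-HIT  vc=[14, 12]
5: 0x8a (blk 8, set 0) → L1-HIT  vc=[14, 12]
6: 0xc1 (blk 12, set 0) → VC-HIT  vc=[14, 8]
7: 0xe4 (blk 14, set 0) → VC-HIT  vc=[12, 8]
8: 0xc0 (blk 12, set 0) → VC-HIT  vc=[14, 8]
9: 0x88 (blk 8, set 0) → VC-HIT  vc=[14, 12]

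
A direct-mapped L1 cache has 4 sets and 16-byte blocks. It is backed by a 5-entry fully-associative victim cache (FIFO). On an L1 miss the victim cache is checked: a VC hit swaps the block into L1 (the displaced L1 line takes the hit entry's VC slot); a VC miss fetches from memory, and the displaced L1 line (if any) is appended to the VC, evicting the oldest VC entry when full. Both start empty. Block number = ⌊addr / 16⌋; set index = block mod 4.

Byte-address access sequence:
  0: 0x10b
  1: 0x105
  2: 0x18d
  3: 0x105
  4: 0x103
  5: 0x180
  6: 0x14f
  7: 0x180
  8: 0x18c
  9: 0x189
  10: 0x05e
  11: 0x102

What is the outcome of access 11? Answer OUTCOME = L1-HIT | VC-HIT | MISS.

OUTCOME = VC-HIT

#0 0x10b→b16/s0 MISS; vc=[]
#1 0x105→b16/s0 L1-HIT; vc=[]
#2 0x18d→b24/s0 MISS; vc=[16]
#3 0x105→b16/s0 VC-HIT; vc=[24]
#4 0x103→b16/s0 L1-HIT; vc=[24]
#5 0x180→b24/s0 VC-HIT; vc=[16]
#6 0x14f→b20/s0 MISS; vc=[16,24]
#7 0x180→b24/s0 VC-HIT; vc=[16,20]
#8 0x18c→b24/s0 L1-HIT; vc=[16,20]
#9 0x189→b24/s0 L1-HIT; vc=[16,20]
#10 0x5e→b5/s1 MISS; vc=[16,20]
#11 0x102→b16/s0 VC-HIT; vc=[24,20]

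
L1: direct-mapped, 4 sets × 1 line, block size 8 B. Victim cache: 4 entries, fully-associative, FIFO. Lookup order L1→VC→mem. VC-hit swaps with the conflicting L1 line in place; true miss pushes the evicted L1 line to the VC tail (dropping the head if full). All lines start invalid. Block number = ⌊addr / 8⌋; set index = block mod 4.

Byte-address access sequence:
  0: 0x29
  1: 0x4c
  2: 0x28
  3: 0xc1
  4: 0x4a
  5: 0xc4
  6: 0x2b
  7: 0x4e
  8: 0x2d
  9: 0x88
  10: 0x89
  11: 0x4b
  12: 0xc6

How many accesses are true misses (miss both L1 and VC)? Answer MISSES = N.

MISSES = 4

0: 0x29 (blk 5, set 1) → MISS  vc=[]
1: 0x4c (blk 9, set 1) → MISS  vc=[5]
2: 0x28 (blk 5, set 1) → VC-HIT  vc=[9]
3: 0xc1 (blk 24, set 0) → MISS  vc=[9]
4: 0x4a (blk 9, set 1) → VC-HIT  vc=[5]
5: 0xc4 (blk 24, set 0) → L1-HIT  vc=[5]
6: 0x2b (blk 5, set 1) → VC-HIT  vc=[9]
7: 0x4e (blk 9, set 1) → VC-HIT  vc=[5]
8: 0x2d (blk 5, set 1) → VC-HIT  vc=[9]
9: 0x88 (blk 17, set 1) → MISS  vc=[9, 5]
10: 0x89 (blk 17, set 1) → L1-HIT  vc=[9, 5]
11: 0x4b (blk 9, set 1) → VC-HIT  vc=[17, 5]
12: 0xc6 (blk 24, set 0) → L1-HIT  vc=[17, 5]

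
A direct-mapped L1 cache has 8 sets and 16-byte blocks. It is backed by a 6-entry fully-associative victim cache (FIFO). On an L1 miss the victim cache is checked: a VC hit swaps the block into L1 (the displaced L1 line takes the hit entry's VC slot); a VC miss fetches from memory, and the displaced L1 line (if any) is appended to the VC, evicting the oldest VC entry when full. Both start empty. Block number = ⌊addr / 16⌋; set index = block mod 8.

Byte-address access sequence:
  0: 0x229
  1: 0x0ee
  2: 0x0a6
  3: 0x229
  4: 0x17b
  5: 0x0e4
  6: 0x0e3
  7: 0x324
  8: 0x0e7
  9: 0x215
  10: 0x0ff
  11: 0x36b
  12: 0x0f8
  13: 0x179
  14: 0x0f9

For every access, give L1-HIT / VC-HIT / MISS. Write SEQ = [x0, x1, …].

  [0] addr=0x229 blk=34 s=2: MISS | VC []
  [1] addr=0xee blk=14 s=6: MISS | VC []
  [2] addr=0xa6 blk=10 s=2: MISS | VC [34]
  [3] addr=0x229 blk=34 s=2: VC-HIT | VC [10]
  [4] addr=0x17b blk=23 s=7: MISS | VC [10]
  [5] addr=0xe4 blk=14 s=6: L1-HIT | VC [10]
  [6] addr=0xe3 blk=14 s=6: L1-HIT | VC [10]
  [7] addr=0x324 blk=50 s=2: MISS | VC [10, 34]
  [8] addr=0xe7 blk=14 s=6: L1-HIT | VC [10, 34]
  [9] addr=0x215 blk=33 s=1: MISS | VC [10, 34]
  [10] addr=0xff blk=15 s=7: MISS | VC [10, 34, 23]
  [11] addr=0x36b blk=54 s=6: MISS | VC [10, 34, 23, 14]
  [12] addr=0xf8 blk=15 s=7: L1-HIT | VC [10, 34, 23, 14]
  [13] addr=0x179 blk=23 s=7: VC-HIT | VC [10, 34, 15, 14]
  [14] addr=0xf9 blk=15 s=7: VC-HIT | VC [10, 34, 23, 14]

SEQ = [MISS, MISS, MISS, VC-HIT, MISS, L1-HIT, L1-HIT, MISS, L1-HIT, MISS, MISS, MISS, L1-HIT, VC-HIT, VC-HIT]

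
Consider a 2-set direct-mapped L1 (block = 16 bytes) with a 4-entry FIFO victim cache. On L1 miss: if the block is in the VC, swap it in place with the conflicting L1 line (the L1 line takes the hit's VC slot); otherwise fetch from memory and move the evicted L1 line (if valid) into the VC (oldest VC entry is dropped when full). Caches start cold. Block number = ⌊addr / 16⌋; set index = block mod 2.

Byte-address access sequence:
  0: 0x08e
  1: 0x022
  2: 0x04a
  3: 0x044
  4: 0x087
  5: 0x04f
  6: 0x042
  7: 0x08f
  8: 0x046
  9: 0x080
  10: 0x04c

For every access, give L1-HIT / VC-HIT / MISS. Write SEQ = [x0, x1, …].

  [0] addr=0x8e blk=8 s=0: MISS | VC []
  [1] addr=0x22 blk=2 s=0: MISS | VC [8]
  [2] addr=0x4a blk=4 s=0: MISS | VC [8, 2]
  [3] addr=0x44 blk=4 s=0: L1-HIT | VC [8, 2]
  [4] addr=0x87 blk=8 s=0: VC-HIT | VC [4, 2]
  [5] addr=0x4f blk=4 s=0: VC-HIT | VC [8, 2]
  [6] addr=0x42 blk=4 s=0: L1-HIT | VC [8, 2]
  [7] addr=0x8f blk=8 s=0: VC-HIT | VC [4, 2]
  [8] addr=0x46 blk=4 s=0: VC-HIT | VC [8, 2]
  [9] addr=0x80 blk=8 s=0: VC-HIT | VC [4, 2]
  [10] addr=0x4c blk=4 s=0: VC-HIT | VC [8, 2]

SEQ = [MISS, MISS, MISS, L1-HIT, VC-HIT, VC-HIT, L1-HIT, VC-HIT, VC-HIT, VC-HIT, VC-HIT]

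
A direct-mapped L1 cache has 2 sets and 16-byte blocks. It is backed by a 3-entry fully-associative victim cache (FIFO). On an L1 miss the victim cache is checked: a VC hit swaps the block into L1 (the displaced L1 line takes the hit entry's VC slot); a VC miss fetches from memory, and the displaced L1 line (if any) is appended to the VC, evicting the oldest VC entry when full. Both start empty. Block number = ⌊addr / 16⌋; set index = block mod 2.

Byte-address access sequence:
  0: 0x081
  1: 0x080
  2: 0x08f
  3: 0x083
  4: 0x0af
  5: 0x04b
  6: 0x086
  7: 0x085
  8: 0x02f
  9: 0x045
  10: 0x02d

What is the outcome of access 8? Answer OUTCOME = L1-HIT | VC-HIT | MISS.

0: 0x81 (blk 8, set 0) → MISS  vc=[]
1: 0x80 (blk 8, set 0) → L1-HIT  vc=[]
2: 0x8f (blk 8, set 0) → L1-HIT  vc=[]
3: 0x83 (blk 8, set 0) → L1-HIT  vc=[]
4: 0xaf (blk 10, set 0) → MISS  vc=[8]
5: 0x4b (blk 4, set 0) → MISS  vc=[8, 10]
6: 0x86 (blk 8, set 0) → VC-HIT  vc=[4, 10]
7: 0x85 (blk 8, set 0) → L1-HIT  vc=[4, 10]
8: 0x2f (blk 2, set 0) → MISS  vc=[4, 10, 8]
9: 0x45 (blk 4, set 0) → VC-HIT  vc=[2, 10, 8]
10: 0x2d (blk 2, set 0) → VC-HIT  vc=[4, 10, 8]

OUTCOME = MISS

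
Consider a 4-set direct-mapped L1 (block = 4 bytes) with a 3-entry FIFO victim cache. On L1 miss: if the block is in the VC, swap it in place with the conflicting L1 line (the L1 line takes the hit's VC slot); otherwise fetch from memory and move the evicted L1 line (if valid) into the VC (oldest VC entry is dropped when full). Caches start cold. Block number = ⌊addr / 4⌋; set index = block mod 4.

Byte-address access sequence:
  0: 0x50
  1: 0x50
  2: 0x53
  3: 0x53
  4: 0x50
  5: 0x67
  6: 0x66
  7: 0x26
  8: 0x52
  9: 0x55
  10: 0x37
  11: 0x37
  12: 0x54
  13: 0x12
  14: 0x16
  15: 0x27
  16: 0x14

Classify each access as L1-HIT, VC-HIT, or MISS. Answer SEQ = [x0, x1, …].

SEQ = [MISS, L1-HIT, L1-HIT, L1-HIT, L1-HIT, MISS, L1-HIT, MISS, L1-HIT, MISS, MISS, L1-HIT, VC-HIT, MISS, MISS, MISS, VC-HIT]

0: 0x50 (blk 20, set 0) → MISS  vc=[]
1: 0x50 (blk 20, set 0) → L1-HIT  vc=[]
2: 0x53 (blk 20, set 0) → L1-HIT  vc=[]
3: 0x53 (blk 20, set 0) → L1-HIT  vc=[]
4: 0x50 (blk 20, set 0) → L1-HIT  vc=[]
5: 0x67 (blk 25, set 1) → MISS  vc=[]
6: 0x66 (blk 25, set 1) → L1-HIT  vc=[]
7: 0x26 (blk 9, set 1) → MISS  vc=[25]
8: 0x52 (blk 20, set 0) → L1-HIT  vc=[25]
9: 0x55 (blk 21, set 1) → MISS  vc=[25, 9]
10: 0x37 (blk 13, set 1) → MISS  vc=[25, 9, 21]
11: 0x37 (blk 13, set 1) → L1-HIT  vc=[25, 9, 21]
12: 0x54 (blk 21, set 1) → VC-HIT  vc=[25, 9, 13]
13: 0x12 (blk 4, set 0) → MISS  vc=[9, 13, 20]
14: 0x16 (blk 5, set 1) → MISS  vc=[13, 20, 21]
15: 0x27 (blk 9, set 1) → MISS  vc=[20, 21, 5]
16: 0x14 (blk 5, set 1) → VC-HIT  vc=[20, 21, 9]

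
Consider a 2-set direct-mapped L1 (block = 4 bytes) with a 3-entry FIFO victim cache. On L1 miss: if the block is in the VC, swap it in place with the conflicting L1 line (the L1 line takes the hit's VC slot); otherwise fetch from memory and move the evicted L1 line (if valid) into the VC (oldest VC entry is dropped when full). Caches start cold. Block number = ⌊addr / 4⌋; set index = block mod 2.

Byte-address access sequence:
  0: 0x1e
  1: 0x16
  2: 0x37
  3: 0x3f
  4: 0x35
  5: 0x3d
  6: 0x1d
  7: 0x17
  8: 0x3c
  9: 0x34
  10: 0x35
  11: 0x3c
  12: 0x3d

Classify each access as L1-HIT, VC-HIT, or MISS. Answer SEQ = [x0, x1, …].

SEQ = [MISS, MISS, MISS, MISS, VC-HIT, VC-HIT, VC-HIT, VC-HIT, VC-HIT, VC-HIT, L1-HIT, VC-HIT, L1-HIT]

#0 0x1e→b7/s1 MISS; vc=[]
#1 0x16→b5/s1 MISS; vc=[7]
#2 0x37→b13/s1 MISS; vc=[7,5]
#3 0x3f→b15/s1 MISS; vc=[7,5,13]
#4 0x35→b13/s1 VC-HIT; vc=[7,5,15]
#5 0x3d→b15/s1 VC-HIT; vc=[7,5,13]
#6 0x1d→b7/s1 VC-HIT; vc=[15,5,13]
#7 0x17→b5/s1 VC-HIT; vc=[15,7,13]
#8 0x3c→b15/s1 VC-HIT; vc=[5,7,13]
#9 0x34→b13/s1 VC-HIT; vc=[5,7,15]
#10 0x35→b13/s1 L1-HIT; vc=[5,7,15]
#11 0x3c→b15/s1 VC-HIT; vc=[5,7,13]
#12 0x3d→b15/s1 L1-HIT; vc=[5,7,13]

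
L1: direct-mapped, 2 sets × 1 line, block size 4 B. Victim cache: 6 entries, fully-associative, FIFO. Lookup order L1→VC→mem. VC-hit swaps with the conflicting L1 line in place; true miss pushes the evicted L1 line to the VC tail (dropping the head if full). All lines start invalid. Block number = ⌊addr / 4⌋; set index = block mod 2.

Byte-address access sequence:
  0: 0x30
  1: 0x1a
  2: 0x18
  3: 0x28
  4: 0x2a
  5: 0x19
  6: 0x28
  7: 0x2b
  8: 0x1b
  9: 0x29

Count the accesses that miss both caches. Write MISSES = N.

#0 0x30→b12/s0 MISS; vc=[]
#1 0x1a→b6/s0 MISS; vc=[12]
#2 0x18→b6/s0 L1-HIT; vc=[12]
#3 0x28→b10/s0 MISS; vc=[12,6]
#4 0x2a→b10/s0 L1-HIT; vc=[12,6]
#5 0x19→b6/s0 VC-HIT; vc=[12,10]
#6 0x28→b10/s0 VC-HIT; vc=[12,6]
#7 0x2b→b10/s0 L1-HIT; vc=[12,6]
#8 0x1b→b6/s0 VC-HIT; vc=[12,10]
#9 0x29→b10/s0 VC-HIT; vc=[12,6]

MISSES = 3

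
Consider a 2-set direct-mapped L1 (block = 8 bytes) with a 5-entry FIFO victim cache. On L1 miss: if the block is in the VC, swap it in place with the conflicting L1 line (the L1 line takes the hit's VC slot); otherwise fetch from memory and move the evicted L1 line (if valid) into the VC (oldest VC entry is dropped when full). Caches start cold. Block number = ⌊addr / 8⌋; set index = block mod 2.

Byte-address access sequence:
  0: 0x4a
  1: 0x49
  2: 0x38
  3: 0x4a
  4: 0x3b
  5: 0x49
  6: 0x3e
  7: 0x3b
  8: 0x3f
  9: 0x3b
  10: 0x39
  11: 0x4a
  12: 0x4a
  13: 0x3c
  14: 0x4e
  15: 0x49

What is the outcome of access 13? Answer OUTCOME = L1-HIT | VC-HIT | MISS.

OUTCOME = VC-HIT

#0 0x4a→b9/s1 MISS; vc=[]
#1 0x49→b9/s1 L1-HIT; vc=[]
#2 0x38→b7/s1 MISS; vc=[9]
#3 0x4a→b9/s1 VC-HIT; vc=[7]
#4 0x3b→b7/s1 VC-HIT; vc=[9]
#5 0x49→b9/s1 VC-HIT; vc=[7]
#6 0x3e→b7/s1 VC-HIT; vc=[9]
#7 0x3b→b7/s1 L1-HIT; vc=[9]
#8 0x3f→b7/s1 L1-HIT; vc=[9]
#9 0x3b→b7/s1 L1-HIT; vc=[9]
#10 0x39→b7/s1 L1-HIT; vc=[9]
#11 0x4a→b9/s1 VC-HIT; vc=[7]
#12 0x4a→b9/s1 L1-HIT; vc=[7]
#13 0x3c→b7/s1 VC-HIT; vc=[9]
#14 0x4e→b9/s1 VC-HIT; vc=[7]
#15 0x49→b9/s1 L1-HIT; vc=[7]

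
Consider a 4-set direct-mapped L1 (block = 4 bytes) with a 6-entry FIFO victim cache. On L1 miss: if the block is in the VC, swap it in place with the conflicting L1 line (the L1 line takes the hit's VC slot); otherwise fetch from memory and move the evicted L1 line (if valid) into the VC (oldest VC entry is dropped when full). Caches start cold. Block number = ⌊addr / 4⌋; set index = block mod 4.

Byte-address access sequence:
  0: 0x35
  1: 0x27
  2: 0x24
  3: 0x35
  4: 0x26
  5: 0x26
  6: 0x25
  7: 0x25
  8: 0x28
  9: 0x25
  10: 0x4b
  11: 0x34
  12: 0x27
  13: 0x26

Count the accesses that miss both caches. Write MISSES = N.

  [0] addr=0x35 blk=13 s=1: MISS | VC []
  [1] addr=0x27 blk=9 s=1: MISS | VC [13]
  [2] addr=0x24 blk=9 s=1: L1-HIT | VC [13]
  [3] addr=0x35 blk=13 s=1: VC-HIT | VC [9]
  [4] addr=0x26 blk=9 s=1: VC-HIT | VC [13]
  [5] addr=0x26 blk=9 s=1: L1-HIT | VC [13]
  [6] addr=0x25 blk=9 s=1: L1-HIT | VC [13]
  [7] addr=0x25 blk=9 s=1: L1-HIT | VC [13]
  [8] addr=0x28 blk=10 s=2: MISS | VC [13]
  [9] addr=0x25 blk=9 s=1: L1-HIT | VC [13]
  [10] addr=0x4b blk=18 s=2: MISS | VC [13, 10]
  [11] addr=0x34 blk=13 s=1: VC-HIT | VC [9, 10]
  [12] addr=0x27 blk=9 s=1: VC-HIT | VC [13, 10]
  [13] addr=0x26 blk=9 s=1: L1-HIT | VC [13, 10]

MISSES = 4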